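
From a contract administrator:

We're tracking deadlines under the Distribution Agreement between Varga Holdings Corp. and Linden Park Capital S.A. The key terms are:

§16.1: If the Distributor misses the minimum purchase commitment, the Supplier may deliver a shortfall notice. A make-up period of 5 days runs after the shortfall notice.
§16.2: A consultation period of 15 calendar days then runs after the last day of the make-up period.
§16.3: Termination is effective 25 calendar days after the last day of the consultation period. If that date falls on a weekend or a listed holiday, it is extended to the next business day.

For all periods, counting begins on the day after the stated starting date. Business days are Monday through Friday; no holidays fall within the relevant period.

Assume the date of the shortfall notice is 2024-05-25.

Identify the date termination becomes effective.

2024-07-09

Adding 5 calendar days to 2024-05-25 gives 2024-05-30, which is the last day of the make-up period.
The last day of the consultation period: 2024-05-30 + 15 days = 2024-06-14.
Adding 25 calendar days to 2024-06-14 gives 2024-07-09, which is the date termination becomes effective. 2024-07-09 is a Tuesday, so no roll-forward applies.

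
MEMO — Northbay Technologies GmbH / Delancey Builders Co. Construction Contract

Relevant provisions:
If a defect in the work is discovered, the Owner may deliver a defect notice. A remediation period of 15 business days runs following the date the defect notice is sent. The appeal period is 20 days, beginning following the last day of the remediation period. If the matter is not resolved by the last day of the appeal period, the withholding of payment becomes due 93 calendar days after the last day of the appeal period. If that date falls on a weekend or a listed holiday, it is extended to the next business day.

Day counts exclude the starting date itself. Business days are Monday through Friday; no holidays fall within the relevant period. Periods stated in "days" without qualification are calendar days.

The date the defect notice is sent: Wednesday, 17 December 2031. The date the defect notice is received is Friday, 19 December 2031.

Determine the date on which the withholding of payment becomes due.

The last day of the remediation period: counting 15 business days from Wednesday, 17 December 2031 (Dec 18, Dec 19, Dec 22, Dec 23, …, Jan 5, Jan 6, Jan 7, skipping weekends) reaches Wednesday, 7 January 2032.
The last day of the appeal period: 7 January 2032 + 20 days = 27 January 2032.
Adding 93 calendar days to 27 January 2032 gives 29 April 2032, which is the date on which the withholding of payment becomes due. 29 April 2032 is a Thursday, so no roll-forward applies.

29 April 2032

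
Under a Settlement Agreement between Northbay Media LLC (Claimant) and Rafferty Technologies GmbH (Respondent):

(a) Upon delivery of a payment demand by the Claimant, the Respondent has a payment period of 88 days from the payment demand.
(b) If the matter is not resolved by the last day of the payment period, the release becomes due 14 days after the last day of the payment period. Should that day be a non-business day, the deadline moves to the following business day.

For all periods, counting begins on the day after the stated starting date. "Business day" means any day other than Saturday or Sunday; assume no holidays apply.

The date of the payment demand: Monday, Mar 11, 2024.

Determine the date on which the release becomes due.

Adding 88 calendar days to Mar 11, 2024 gives Jun 7, 2024, which is the last day of the payment period.
Adding 14 calendar days to Jun 7, 2024 gives Jun 21, 2024, which is the date on which the release becomes due. Jun 21, 2024 is a Friday, so no roll-forward applies.

Jun 21, 2024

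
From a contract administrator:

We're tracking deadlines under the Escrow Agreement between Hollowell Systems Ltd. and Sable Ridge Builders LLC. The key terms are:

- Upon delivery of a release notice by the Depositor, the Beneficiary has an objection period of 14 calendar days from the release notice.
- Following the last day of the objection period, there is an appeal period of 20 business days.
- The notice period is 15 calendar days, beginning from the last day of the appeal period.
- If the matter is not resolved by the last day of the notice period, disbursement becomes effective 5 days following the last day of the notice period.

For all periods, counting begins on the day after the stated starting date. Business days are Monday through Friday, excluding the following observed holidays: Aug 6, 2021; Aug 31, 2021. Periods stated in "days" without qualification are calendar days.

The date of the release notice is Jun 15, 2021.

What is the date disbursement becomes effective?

The last day of the objection period: 14 calendar days after Jun 15, 2021 is Jun 29, 2021.
From Tuesday, Jun 29, 2021, 20 business days (Jun 30, Jul 1, Jul 2, Jul 5, …, Jul 23, Jul 26, Jul 27, skipping weekends) brings us to Tuesday, Jul 27, 2021, which is the last day of the appeal period.
The last day of the notice period: 15 calendar days after Jul 27, 2021 is Aug 11, 2021.
Adding 5 calendar days to Aug 11, 2021 gives Aug 16, 2021, which is the date disbursement becomes effective.

Aug 16, 2021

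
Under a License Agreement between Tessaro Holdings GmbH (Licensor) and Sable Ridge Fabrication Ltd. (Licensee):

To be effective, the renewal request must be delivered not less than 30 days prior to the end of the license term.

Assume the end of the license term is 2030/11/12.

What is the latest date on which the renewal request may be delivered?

2030/11/12 minus 30 days is 2030/10/13.

2030/10/13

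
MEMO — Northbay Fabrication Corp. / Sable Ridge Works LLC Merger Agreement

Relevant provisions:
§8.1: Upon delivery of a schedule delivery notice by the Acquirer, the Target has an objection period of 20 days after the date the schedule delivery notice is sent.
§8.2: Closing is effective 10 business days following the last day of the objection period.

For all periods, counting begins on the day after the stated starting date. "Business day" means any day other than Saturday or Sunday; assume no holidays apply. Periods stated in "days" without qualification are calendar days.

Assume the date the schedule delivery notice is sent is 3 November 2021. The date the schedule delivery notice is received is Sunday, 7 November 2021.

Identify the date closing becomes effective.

7 December 2021

Adding 20 calendar days to 3 November 2021 gives 23 November 2021, which is the last day of the objection period.
The date closing becomes effective: 10 business days after Tuesday, 23 November 2021, skipping weekends — Nov 24, Nov 25, Nov 26, Nov 29, Nov 30, Dec 1, Dec 2, Dec 3, Dec 6, Dec 7 — lands on Tuesday, 7 December 2021.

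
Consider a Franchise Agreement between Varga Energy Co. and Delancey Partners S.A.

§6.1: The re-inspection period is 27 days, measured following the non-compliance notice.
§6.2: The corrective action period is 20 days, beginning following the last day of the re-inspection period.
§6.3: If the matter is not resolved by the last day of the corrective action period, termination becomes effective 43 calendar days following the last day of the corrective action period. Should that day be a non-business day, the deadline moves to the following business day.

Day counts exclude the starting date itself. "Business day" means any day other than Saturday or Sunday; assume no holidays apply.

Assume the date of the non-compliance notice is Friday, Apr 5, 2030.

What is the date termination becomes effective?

Jul 4, 2030

Adding 27 calendar days to Apr 5, 2030 gives May 2, 2030, which is the last day of the re-inspection period.
The last day of the corrective action period: May 2, 2030 + 20 days = May 22, 2030.
The date termination becomes effective: May 22, 2030 + 43 days = Jul 4, 2030. Jul 4, 2030 is a Thursday, so no roll-forward applies.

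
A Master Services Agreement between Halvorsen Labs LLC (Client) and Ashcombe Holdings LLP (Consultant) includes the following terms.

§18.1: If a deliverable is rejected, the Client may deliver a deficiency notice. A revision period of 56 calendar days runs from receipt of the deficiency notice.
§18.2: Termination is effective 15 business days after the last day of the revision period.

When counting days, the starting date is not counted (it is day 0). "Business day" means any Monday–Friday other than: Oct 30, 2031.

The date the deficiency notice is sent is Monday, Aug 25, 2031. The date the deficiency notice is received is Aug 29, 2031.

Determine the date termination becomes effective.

Nov 17, 2031

The last day of the revision period: Aug 29, 2031 + 56 days = Oct 24, 2031.
The date termination becomes effective: counting 15 business days from Friday, Oct 24, 2031 (Oct 27, Oct 28, Oct 29, Oct 31, …, Nov 13, Nov 14, Nov 17, skipping weekends and the listed holiday on Oct 30) reaches Monday, Nov 17, 2031.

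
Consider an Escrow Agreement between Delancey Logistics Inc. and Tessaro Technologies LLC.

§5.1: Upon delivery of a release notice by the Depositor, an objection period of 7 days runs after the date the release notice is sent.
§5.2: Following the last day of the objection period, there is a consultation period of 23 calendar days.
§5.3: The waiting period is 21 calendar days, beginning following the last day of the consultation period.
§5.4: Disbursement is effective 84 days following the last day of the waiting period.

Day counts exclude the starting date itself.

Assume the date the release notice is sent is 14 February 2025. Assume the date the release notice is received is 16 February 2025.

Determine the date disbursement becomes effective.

The last day of the objection period: 14 February 2025 + 7 days = 21 February 2025.
The last day of the consultation period: 21 February 2025 + 23 days = 16 March 2025.
The last day of the waiting period: 16 March 2025 + 21 days = 6 April 2025.
The date disbursement becomes effective: 6 April 2025 + 84 days = 29 June 2025.

29 June 2025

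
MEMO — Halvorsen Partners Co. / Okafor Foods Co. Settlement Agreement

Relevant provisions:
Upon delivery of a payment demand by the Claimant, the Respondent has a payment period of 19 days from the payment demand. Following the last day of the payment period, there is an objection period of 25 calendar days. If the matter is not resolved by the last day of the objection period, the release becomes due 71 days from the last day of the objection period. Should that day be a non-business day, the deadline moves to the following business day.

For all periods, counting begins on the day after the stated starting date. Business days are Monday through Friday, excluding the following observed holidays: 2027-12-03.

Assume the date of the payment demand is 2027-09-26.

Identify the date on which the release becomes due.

Adding 19 calendar days to 2027-09-26 gives 2027-10-15, which is the last day of the payment period.
The last day of the objection period: 25 calendar days after 2027-10-15 is 2027-11-09.
The date on which the release becomes due: 71 calendar days after 2027-11-09 is 2028-01-19. 2028-01-19 is a Wednesday and is not a listed holiday, so no roll-forward applies.

2028-01-19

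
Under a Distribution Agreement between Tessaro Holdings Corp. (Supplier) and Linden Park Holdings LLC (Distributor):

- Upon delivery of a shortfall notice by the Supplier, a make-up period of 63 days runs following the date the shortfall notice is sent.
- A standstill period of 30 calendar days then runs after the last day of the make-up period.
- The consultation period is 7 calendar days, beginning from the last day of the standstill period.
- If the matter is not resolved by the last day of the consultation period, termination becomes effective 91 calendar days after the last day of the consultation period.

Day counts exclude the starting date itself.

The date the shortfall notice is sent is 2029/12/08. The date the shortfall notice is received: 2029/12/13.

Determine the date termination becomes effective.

2030/06/17

The last day of the make-up period: 2029/12/08 + 63 days = 2030/02/09.
Adding 30 calendar days to 2030/02/09 gives 2030/03/11, which is the last day of the standstill period.
The last day of the consultation period: 7 calendar days after 2030/03/11 is 2030/03/18.
The date termination becomes effective: 91 calendar days after 2030/03/18 is 2030/06/17.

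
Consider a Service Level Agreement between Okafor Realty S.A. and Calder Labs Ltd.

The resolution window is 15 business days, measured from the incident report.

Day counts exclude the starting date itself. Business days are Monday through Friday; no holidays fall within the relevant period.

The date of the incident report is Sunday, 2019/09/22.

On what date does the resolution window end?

From Sunday, 2019/09/22, 15 business days (Sep 23, Sep 24, Sep 25, Sep 26, …, Oct 9, Oct 10, Oct 11, skipping weekends) brings us to Friday, 2019/10/11, which is the last day of the resolution window.

2019/10/11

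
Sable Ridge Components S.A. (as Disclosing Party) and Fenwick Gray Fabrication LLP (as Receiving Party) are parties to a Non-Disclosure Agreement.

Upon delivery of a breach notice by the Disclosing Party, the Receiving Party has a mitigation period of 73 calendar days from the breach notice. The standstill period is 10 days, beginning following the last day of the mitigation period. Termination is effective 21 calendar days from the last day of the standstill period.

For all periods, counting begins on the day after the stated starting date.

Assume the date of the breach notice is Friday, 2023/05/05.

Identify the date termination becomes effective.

2023/08/17

Adding 73 calendar days to 2023/05/05 gives 2023/07/17, which is the last day of the mitigation period.
Adding 10 calendar days to 2023/07/17 gives 2023/07/27, which is the last day of the standstill period.
Adding 21 calendar days to 2023/07/27 gives 2023/08/17, which is the date termination becomes effective.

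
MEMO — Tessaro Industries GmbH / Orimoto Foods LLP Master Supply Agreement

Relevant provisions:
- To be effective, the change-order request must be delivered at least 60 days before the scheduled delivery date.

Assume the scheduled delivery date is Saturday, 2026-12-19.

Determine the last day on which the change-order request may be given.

2026-12-19 minus 60 days is 2026-10-20.

2026-10-20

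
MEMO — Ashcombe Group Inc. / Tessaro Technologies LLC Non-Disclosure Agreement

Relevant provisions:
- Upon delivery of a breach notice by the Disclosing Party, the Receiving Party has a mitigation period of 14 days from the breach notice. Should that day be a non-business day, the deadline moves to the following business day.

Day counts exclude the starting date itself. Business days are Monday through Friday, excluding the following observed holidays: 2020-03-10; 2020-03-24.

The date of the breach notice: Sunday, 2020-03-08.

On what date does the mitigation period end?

The last day of the mitigation period: 2020-03-08 + 14 days = 2020-03-22. That falls on a Sunday, so it rolls to the next business day, Monday, 2020-03-23.

2020-03-23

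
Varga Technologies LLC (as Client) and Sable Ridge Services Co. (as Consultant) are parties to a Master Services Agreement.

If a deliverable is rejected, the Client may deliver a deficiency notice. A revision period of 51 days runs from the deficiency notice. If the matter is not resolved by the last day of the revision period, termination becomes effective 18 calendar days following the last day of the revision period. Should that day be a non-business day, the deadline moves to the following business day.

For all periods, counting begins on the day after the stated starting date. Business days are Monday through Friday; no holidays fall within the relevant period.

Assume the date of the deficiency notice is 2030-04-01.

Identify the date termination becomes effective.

2030-06-10

The last day of the revision period: 51 calendar days after 2030-04-01 is 2030-05-22.
The date termination becomes effective: 2030-05-22 + 18 days = 2030-06-09. That falls on a Sunday, so it rolls to the next business day, Monday, 2030-06-10.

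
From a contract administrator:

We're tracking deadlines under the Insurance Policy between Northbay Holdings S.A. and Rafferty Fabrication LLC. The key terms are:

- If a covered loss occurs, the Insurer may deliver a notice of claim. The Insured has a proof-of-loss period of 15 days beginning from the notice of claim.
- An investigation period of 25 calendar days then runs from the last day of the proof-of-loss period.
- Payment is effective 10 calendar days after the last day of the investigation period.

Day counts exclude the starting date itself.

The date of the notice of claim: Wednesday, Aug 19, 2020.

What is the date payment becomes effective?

Oct 8, 2020

The last day of the proof-of-loss period: Aug 19, 2020 + 15 days = Sep 3, 2020.
The last day of the investigation period: Sep 3, 2020 + 25 days = Sep 28, 2020.
The date payment becomes effective: Sep 28, 2020 + 10 days = Oct 8, 2020.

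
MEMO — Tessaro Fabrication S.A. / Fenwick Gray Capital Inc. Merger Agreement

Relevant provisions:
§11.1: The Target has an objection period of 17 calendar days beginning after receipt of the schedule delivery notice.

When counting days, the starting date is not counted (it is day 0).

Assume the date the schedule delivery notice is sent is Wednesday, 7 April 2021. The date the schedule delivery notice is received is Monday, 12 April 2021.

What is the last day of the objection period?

Adding 17 calendar days to 12 April 2021 gives 29 April 2021, which is the last day of the objection period.

29 April 2021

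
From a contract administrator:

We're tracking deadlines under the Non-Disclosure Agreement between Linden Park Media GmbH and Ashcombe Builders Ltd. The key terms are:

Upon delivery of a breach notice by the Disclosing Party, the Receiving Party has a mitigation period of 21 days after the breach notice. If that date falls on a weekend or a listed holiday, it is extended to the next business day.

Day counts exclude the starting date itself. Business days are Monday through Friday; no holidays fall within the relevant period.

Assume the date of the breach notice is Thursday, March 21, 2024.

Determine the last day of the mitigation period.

The last day of the mitigation period: 21 calendar days after March 21, 2024 is April 11, 2024. April 11, 2024 is a Thursday, so no roll-forward applies.

April 11, 2024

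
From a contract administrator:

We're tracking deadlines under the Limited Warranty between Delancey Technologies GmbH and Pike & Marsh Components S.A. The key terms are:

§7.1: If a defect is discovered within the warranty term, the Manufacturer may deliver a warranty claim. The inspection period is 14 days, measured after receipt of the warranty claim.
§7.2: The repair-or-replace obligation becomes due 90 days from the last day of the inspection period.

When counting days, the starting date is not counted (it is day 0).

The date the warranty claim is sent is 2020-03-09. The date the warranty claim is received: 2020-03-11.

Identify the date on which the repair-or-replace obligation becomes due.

2020-06-23

The last day of the inspection period: 14 calendar days after 2020-03-11 is 2020-03-25.
The date on which the repair-or-replace obligation becomes due: 2020-03-25 + 90 days = 2020-06-23.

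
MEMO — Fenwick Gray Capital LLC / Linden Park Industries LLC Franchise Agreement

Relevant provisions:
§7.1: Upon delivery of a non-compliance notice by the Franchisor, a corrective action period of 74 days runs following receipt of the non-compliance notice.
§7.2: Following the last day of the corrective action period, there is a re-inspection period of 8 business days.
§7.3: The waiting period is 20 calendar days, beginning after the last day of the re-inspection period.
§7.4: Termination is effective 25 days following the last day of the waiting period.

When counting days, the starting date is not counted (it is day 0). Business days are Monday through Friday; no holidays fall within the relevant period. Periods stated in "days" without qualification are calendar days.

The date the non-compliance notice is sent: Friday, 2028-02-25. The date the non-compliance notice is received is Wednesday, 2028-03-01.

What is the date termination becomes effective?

The last day of the corrective action period: 74 calendar days after 2028-03-01 is 2028-05-14.
The last day of the re-inspection period: counting 8 business days from Sunday, 2028-05-14 (May 15, May 16, May 17, May 18, May 19, May 22, May 23, May 24, skipping weekends) reaches Wednesday, 2028-05-24.
Adding 20 calendar days to 2028-05-24 gives 2028-06-13, which is the last day of the waiting period.
The date termination becomes effective: 2028-06-13 + 25 days = 2028-07-08.

2028-07-08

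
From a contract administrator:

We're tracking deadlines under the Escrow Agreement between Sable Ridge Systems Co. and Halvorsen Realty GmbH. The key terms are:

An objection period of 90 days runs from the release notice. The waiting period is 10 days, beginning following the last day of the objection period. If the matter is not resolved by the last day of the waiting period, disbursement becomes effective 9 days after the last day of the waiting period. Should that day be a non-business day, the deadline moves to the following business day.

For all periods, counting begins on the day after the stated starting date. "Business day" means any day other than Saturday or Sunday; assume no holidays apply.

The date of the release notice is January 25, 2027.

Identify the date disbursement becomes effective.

May 14, 2027

Adding 90 calendar days to January 25, 2027 gives April 25, 2027, which is the last day of the objection period.
Adding 10 calendar days to April 25, 2027 gives May 5, 2027, which is the last day of the waiting period.
The date disbursement becomes effective: May 5, 2027 + 9 days = May 14, 2027. May 14, 2027 is a Friday, so no roll-forward applies.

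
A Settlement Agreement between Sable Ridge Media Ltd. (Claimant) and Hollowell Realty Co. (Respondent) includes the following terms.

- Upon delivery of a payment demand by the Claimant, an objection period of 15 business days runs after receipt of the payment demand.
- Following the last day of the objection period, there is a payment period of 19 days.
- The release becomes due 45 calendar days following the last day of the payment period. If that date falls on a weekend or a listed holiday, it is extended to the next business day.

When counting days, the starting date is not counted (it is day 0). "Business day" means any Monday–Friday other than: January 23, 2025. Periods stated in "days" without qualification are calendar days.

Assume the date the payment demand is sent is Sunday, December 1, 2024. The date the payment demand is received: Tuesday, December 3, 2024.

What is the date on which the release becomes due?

February 26, 2025

The last day of the objection period: 15 business days after Tuesday, December 3, 2024, skipping weekends — Dec 4, Dec 5, Dec 6, Dec 9, …, Dec 20, Dec 23, Dec 24 — lands on Tuesday, December 24, 2024.
The last day of the payment period: 19 calendar days after December 24, 2024 is January 12, 2025.
The date on which the release becomes due: January 12, 2025 + 45 days = February 26, 2025. February 26, 2025 is a Wednesday and is not a listed holiday, so no roll-forward applies.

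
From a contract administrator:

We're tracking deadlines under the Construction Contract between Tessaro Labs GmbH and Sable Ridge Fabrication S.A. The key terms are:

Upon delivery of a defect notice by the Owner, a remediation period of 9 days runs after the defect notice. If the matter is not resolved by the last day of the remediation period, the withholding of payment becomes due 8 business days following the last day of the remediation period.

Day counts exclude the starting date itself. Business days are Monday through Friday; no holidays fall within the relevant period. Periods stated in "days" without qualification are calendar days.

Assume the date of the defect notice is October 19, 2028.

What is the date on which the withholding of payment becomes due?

November 8, 2028

The last day of the remediation period: October 19, 2028 + 9 days = October 28, 2028.
The date on which the withholding of payment becomes due: counting 8 business days from Saturday, October 28, 2028 (Oct 30, Oct 31, Nov 1, Nov 2, Nov 3, Nov 6, Nov 7, Nov 8, skipping weekends) reaches Wednesday, November 8, 2028.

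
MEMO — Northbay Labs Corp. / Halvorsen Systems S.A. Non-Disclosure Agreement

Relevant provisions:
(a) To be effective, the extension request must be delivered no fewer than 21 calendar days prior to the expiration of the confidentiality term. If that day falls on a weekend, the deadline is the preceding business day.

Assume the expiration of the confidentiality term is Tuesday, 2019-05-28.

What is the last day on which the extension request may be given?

2019-05-07

2019-05-28 minus 21 days is 2019-05-07. That is a Tuesday, so no adjustment is needed.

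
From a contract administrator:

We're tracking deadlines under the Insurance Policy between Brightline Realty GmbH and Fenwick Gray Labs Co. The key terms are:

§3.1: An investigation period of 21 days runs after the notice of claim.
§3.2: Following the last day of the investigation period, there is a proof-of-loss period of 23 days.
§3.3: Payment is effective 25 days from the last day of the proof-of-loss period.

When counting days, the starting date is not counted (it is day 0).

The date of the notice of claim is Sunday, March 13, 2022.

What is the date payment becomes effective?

The last day of the investigation period: March 13, 2022 + 21 days = April 3, 2022.
The last day of the proof-of-loss period: 23 calendar days after April 3, 2022 is April 26, 2022.
Adding 25 calendar days to April 26, 2022 gives May 21, 2022, which is the date payment becomes effective.

May 21, 2022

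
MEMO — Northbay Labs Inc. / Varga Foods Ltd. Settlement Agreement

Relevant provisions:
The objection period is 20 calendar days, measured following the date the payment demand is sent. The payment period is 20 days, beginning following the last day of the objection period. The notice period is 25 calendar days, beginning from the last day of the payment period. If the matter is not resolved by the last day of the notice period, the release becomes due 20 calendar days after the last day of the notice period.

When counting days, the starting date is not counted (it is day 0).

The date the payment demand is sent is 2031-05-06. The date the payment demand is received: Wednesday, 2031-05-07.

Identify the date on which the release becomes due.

2031-07-30

The last day of the objection period: 2031-05-06 + 20 days = 2031-05-26.
Adding 20 calendar days to 2031-05-26 gives 2031-06-15, which is the last day of the payment period.
The last day of the notice period: 2031-06-15 + 25 days = 2031-07-10.
The date on which the release becomes due: 20 calendar days after 2031-07-10 is 2031-07-30.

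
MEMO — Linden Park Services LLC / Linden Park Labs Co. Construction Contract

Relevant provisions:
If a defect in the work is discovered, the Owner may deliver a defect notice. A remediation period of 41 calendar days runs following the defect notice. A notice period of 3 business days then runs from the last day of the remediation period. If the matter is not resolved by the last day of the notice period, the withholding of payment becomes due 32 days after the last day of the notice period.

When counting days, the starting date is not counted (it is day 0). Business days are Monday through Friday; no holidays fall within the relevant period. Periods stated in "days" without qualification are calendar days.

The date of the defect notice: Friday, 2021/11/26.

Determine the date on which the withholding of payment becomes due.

2022/02/12

Adding 41 calendar days to 2021/11/26 gives 2022/01/06, which is the last day of the remediation period.
The last day of the notice period: 3 business days after Thursday, 2022/01/06, skipping weekends — Jan 7, Jan 10, Jan 11 — lands on Tuesday, 2022/01/11.
The date on which the withholding of payment becomes due: 2022/01/11 + 32 days = 2022/02/12.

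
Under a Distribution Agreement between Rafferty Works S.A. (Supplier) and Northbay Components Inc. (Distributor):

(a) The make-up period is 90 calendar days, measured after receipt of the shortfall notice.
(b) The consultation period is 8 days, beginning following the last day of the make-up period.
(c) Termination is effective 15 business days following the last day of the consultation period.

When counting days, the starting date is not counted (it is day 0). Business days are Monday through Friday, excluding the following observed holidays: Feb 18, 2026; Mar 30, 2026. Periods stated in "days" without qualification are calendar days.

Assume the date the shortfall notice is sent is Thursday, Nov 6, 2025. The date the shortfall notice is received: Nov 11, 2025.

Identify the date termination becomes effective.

The last day of the make-up period: Nov 11, 2025 + 90 days = Feb 9, 2026.
Adding 8 calendar days to Feb 9, 2026 gives Feb 17, 2026, which is the last day of the consultation period.
The date termination becomes effective: counting 15 business days from Tuesday, Feb 17, 2026 (Feb 19, Feb 20, Feb 23, Feb 24, …, Mar 9, Mar 10, Mar 11, skipping weekends and the listed holiday on Feb 18) reaches Wednesday, Mar 11, 2026.

Mar 11, 2026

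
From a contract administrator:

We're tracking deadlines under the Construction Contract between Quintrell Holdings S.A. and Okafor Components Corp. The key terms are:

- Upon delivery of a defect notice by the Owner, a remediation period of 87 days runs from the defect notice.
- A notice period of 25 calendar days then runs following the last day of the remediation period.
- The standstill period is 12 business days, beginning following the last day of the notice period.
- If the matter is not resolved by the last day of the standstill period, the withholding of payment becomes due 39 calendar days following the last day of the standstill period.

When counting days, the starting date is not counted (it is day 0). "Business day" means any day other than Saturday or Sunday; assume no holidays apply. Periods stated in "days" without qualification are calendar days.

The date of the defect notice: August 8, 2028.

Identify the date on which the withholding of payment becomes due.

Adding 87 calendar days to August 8, 2028 gives November 3, 2028, which is the last day of the remediation period.
The last day of the notice period: 25 calendar days after November 3, 2028 is November 28, 2028.
The last day of the standstill period: counting 12 business days from Tuesday, November 28, 2028 (Nov 29, Nov 30, Dec 1, Dec 4, …, Dec 12, Dec 13, Dec 14, skipping weekends) reaches Thursday, December 14, 2028.
The date on which the withholding of payment becomes due: December 14, 2028 + 39 days = January 22, 2029.

January 22, 2029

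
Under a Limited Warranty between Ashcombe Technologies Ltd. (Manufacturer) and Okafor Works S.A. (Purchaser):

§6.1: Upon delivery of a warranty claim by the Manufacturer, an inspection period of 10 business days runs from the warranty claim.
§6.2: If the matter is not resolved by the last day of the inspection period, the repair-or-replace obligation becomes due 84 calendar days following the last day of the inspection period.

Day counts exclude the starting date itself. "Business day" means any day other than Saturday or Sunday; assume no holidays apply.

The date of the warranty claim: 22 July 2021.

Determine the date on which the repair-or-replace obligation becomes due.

28 October 2021

From Thursday, 22 July 2021, 10 business days (Jul 23, Jul 26, Jul 27, Jul 28, Jul 29, Jul 30, Aug 2, Aug 3, Aug 4, Aug 5, skipping weekends) brings us to Thursday, 5 August 2021, which is the last day of the inspection period.
The date on which the repair-or-replace obligation becomes due: 5 August 2021 + 84 days = 28 October 2021.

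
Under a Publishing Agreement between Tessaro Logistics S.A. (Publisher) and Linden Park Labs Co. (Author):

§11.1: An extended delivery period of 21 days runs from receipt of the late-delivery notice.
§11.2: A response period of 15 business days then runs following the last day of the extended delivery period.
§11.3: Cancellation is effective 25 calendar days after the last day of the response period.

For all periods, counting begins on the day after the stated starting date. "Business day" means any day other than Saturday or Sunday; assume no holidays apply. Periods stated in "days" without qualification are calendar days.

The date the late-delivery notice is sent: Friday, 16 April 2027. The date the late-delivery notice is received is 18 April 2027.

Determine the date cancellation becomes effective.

The last day of the extended delivery period: 21 calendar days after 18 April 2027 is 9 May 2027.
From Sunday, 9 May 2027, 15 business days (May 10, May 11, May 12, May 13, …, May 26, May 27, May 28, skipping weekends) brings us to Friday, 28 May 2027, which is the last day of the response period.
The date cancellation becomes effective: 28 May 2027 + 25 days = 22 June 2027.

22 June 2027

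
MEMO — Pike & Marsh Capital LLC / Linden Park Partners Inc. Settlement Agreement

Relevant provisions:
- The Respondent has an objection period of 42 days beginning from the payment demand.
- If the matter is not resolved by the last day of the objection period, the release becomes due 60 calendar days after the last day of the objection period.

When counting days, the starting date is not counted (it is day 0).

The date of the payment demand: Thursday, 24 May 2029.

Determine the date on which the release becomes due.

3 September 2029

Adding 42 calendar days to 24 May 2029 gives 5 July 2029, which is the last day of the objection period.
The date on which the release becomes due: 60 calendar days after 5 July 2029 is 3 September 2029.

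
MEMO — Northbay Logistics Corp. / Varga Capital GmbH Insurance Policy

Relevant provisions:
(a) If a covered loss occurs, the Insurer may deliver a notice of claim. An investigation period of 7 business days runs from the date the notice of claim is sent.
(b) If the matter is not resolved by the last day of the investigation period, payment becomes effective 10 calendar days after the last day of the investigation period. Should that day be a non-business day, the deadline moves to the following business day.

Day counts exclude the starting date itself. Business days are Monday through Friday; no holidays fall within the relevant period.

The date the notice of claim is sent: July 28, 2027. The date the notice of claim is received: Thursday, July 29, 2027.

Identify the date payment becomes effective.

August 16, 2027

The last day of the investigation period: 7 business days after Wednesday, July 28, 2027, skipping weekends — Jul 29, Jul 30, Aug 2, Aug 3, Aug 4, Aug 5, Aug 6 — lands on Friday, August 6, 2027.
The date payment becomes effective: August 6, 2027 + 10 days = August 16, 2027. August 16, 2027 is a Monday, so no roll-forward applies.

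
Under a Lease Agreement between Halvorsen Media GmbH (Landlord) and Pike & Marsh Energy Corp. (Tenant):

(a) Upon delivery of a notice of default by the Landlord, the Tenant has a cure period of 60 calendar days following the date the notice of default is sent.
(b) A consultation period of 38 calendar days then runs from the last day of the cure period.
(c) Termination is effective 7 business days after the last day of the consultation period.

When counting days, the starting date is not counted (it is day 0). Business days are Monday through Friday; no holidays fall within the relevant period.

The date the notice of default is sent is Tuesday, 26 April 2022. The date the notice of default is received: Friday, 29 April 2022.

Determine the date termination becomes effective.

11 August 2022

Adding 60 calendar days to 26 April 2022 gives 25 June 2022, which is the last day of the cure period.
The last day of the consultation period: 38 calendar days after 25 June 2022 is 2 August 2022.
The date termination becomes effective: counting 7 business days from Tuesday, 2 August 2022 (Aug 3, Aug 4, Aug 5, Aug 8, Aug 9, Aug 10, Aug 11, skipping weekends) reaches Thursday, 11 August 2022.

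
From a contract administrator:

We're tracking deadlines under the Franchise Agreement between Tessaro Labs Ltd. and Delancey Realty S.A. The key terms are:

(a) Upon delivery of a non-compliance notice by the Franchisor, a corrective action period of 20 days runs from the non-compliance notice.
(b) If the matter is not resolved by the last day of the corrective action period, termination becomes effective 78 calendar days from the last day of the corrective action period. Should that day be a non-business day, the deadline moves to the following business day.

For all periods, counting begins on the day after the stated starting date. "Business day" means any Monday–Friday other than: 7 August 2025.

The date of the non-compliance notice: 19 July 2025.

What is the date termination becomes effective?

Adding 20 calendar days to 19 July 2025 gives 8 August 2025, which is the last day of the corrective action period.
The date termination becomes effective: 78 calendar days after 8 August 2025 is 25 October 2025. That falls on a Saturday, so it rolls to the next business day, Monday, 27 October 2025.

27 October 2025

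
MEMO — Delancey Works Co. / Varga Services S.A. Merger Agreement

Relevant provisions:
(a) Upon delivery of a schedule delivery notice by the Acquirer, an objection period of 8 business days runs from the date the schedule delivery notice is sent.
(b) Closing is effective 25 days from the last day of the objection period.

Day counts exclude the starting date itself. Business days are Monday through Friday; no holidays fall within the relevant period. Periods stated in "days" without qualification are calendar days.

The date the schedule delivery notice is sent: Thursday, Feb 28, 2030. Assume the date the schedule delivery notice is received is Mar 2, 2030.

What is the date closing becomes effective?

The last day of the objection period: 8 business days after Thursday, Feb 28, 2030, skipping weekends — Mar 1, Mar 4, Mar 5, Mar 6, Mar 7, Mar 8, Mar 11, Mar 12 — lands on Tuesday, Mar 12, 2030.
The date closing becomes effective: Mar 12, 2030 + 25 days = Apr 6, 2030.

Apr 6, 2030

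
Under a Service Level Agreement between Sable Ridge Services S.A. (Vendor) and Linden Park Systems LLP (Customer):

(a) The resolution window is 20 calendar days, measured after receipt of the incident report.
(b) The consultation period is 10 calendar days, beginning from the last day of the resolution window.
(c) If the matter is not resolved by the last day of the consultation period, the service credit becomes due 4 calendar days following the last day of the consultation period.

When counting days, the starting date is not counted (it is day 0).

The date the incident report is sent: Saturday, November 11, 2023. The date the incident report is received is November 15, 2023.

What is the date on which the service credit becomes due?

December 19, 2023

The last day of the resolution window: 20 calendar days after November 15, 2023 is December 5, 2023.
The last day of the consultation period: 10 calendar days after December 5, 2023 is December 15, 2023.
Adding 4 calendar days to December 15, 2023 gives December 19, 2023, which is the date on which the service credit becomes due.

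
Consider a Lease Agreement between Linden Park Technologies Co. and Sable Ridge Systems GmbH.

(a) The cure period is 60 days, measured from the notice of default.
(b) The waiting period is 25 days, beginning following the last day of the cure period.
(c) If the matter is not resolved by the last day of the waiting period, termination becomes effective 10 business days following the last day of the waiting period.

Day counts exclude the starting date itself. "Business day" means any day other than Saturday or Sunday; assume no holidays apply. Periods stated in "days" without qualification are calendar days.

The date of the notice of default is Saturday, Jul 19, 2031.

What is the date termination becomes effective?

The last day of the cure period: Jul 19, 2031 + 60 days = Sep 17, 2031.
The last day of the waiting period: 25 calendar days after Sep 17, 2031 is Oct 12, 2031.
The date termination becomes effective: counting 10 business days from Sunday, Oct 12, 2031 (Oct 13, Oct 14, Oct 15, Oct 16, Oct 17, Oct 20, Oct 21, Oct 22, Oct 23, Oct 24, skipping weekends) reaches Friday, Oct 24, 2031.

Oct 24, 2031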